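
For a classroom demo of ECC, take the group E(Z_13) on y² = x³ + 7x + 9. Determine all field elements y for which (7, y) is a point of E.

x³ + 7x + 9 = 401 ≡ 11 (mod 13).
11 is a non-residue mod 13; no y exists.

none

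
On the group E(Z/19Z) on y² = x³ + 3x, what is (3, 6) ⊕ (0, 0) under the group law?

(3, 6) + (0, 0). λ = (0 - 6)/(0 - 3) ≡ 13/16 mod 19. 16⁻¹ ≡ 6 (mod 19), so λ ≡ 2.
  x = λ² - 3 - 0 = 4 - 3 ≡ 1; y = λ·(3 - 1) - 6 ≡ 17. → (1, 17)

(1, 17)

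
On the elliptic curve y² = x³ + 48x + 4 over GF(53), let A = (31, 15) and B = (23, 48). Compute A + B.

(45, 3)

(31, 15) + (23, 48). λ = (48 - 15)/(23 - 31) ≡ 33/45 mod 53. 45⁻¹ ≡ 33 (mod 53) since 45·33 = 1485 ≡ 1, so λ ≡ 29.
  x = λ² - 31 - 23 = 841 - 54 ≡ 45; y = λ·(31 - 45) - 15 ≡ 3. → (45, 3)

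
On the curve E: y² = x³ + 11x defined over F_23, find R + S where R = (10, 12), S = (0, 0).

(10, 12) + (0, 0). λ = (0 - 12)/(0 - 10) ≡ 11/13 mod 23. 13⁻¹ ≡ 16 (mod 23), so λ ≡ 15.
  x = λ² - 10 - 0 = 225 - 10 ≡ 8; y = λ·(10 - 8) - 12 ≡ 18. → (8, 18)

(8, 18)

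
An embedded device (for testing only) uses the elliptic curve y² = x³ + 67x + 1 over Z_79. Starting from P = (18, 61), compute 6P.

(30, 52)

Repeated addition: build up to 6P.
2P: tangent at (18, 61): λ = (3·18² + 67)/(2·61) ≡ 12/43. 43⁻¹ ≡ 68 (mod 79) since 43·68 = 2924 ≡ 1, so λ ≡ 12·68 ≡ 26.
  x = λ² - 18 - 18 = 676 - 36 ≡ 8; y = λ·(18 - 8) - 61 ≡ 41. → (8, 41)
3P: (8, 41) + (18, 61). λ = (61 - 41)/(18 - 8) ≡ 20/10 mod 79. 10⁻¹ ≡ 8 (mod 79), so λ ≡ 2.
  x = λ² - 8 - 18 = 4 - 26 ≡ 57; y = λ·(8 - 57) - 41 ≡ 19. → (57, 19)
4P: (57, 19) + (18, 61). λ = (61 - 19)/(18 - 57) ≡ 42/40 mod 79. 40⁻¹ ≡ 2 (mod 79), so λ ≡ 5.
  x = λ² - 57 - 18 = 25 - 75 ≡ 29; y = λ·(57 - 29) - 19 ≡ 42. → (29, 42)
5P: (29, 42) + (18, 61). λ = (61 - 42)/(18 - 29) ≡ 19/68 mod 79. 68⁻¹ ≡ 43 (mod 79), so λ ≡ 27.
  x = λ² - 29 - 18 = 729 - 47 ≡ 50; y = λ·(29 - 50) - 42 ≡ 23. → (50, 23)
6P: (50, 23) + (18, 61). λ = (61 - 23)/(18 - 50) ≡ 38/47 mod 79. 47⁻¹ ≡ 37 (mod 79), so λ ≡ 63.
  x = λ² - 50 - 18 = 3969 - 68 ≡ 30; y = λ·(50 - 30) - 23 ≡ 52. → (30, 52)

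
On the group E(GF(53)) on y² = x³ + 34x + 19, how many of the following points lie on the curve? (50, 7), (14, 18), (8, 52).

2

(50, 7): 7² ≡ 49, rhs ≡ 49 → on.
(14, 18): 18² ≡ 6, rhs ≡ 6 → on.
(8, 52): 52² ≡ 1, rhs ≡ 8 → off.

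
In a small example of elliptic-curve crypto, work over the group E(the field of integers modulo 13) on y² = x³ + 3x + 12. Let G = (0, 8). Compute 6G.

Repeated addition: build up to 6G.
2G: tangent at (0, 8): λ = (3·0² + 3)/(2·8) ≡ 3/3. 3⁻¹ ≡ 9 (mod 13) since 3·9 = 27 ≡ 1, so λ ≡ 3·9 ≡ 1.
  x = λ² - 0 - 0 = 1 - 0 ≡ 1; y = λ·(0 - 1) - 8 ≡ 4. → (1, 4)
3G: (1, 4) + (0, 8). λ = (8 - 4)/(0 - 1) ≡ 4/12 mod 13. 12⁻¹ ≡ 12 (mod 13) since 12·12 = 144 ≡ 1, so λ ≡ 9.
  x = λ² - 1 - 0 = 81 - 1 ≡ 2; y = λ·(1 - 2) - 4 ≡ 0. → (2, 0)
4G: (2, 0) + (0, 8). λ = (8 - 0)/(0 - 2) ≡ 8/11 mod 13. 11⁻¹ ≡ 6 (mod 13), so λ ≡ 9.
  x = λ² - 2 - 0 = 81 - 2 ≡ 1; y = λ·(2 - 1) - 0 ≡ 9. → (1, 9)
5G: (1, 9) + (0, 8). λ = (8 - 9)/(0 - 1) ≡ 12/12 mod 13. 12⁻¹ ≡ 12 (mod 13), so λ ≡ 1.
  x = λ² - 1 - 0 = 1 - 1 ≡ 0; y = λ·(1 - 0) - 9 ≡ 5. → (0, 5)
6G: (0, 5) + (0, 8): same x and y₁ ≡ -y₂, so the sum is the point at infinity.

O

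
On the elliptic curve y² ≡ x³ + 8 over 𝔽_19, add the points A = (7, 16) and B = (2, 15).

(7, 16) + (2, 15). λ = (15 - 16)/(2 - 7) ≡ 18/14 mod 19. 14⁻¹ ≡ 15 (mod 19), so λ ≡ 4.
  x = λ² - 7 - 2 = 16 - 9 ≡ 7; y = λ·(7 - 7) - 16 ≡ 3. → (7, 3)

(7, 3)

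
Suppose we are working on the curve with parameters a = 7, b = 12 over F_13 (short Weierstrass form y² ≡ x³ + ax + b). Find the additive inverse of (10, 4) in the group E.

(10, 9)

-(10, 4) = (10, -4 mod 13) = (10, 9).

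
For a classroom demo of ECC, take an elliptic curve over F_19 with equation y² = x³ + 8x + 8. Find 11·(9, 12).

(10, 9)

Write P = (9, 12).
Double-and-add on 11 = (1011)₂. Start with P = (9, 12) for the leading 1-bit.
double: tangent at (9, 12): λ = (3·9² + 8)/(2·12) ≡ 4/5. 5⁻¹ ≡ 4 (mod 19), so λ ≡ 4·4 ≡ 16.
  x = λ² - 9 - 9 = 256 - 18 ≡ 10; y = λ·(9 - 10) - 12 ≡ 10. → (10, 10)
double: tangent at (10, 10): λ = (3·10² + 8)/(2·10) ≡ 4/1. 1⁻¹ ≡ 1 (mod 19) since 1·1 = 1 ≡ 1, so λ ≡ 4·1 ≡ 4.
  x = λ² - 10 - 10 = 16 - 20 ≡ 15; y = λ·(10 - 15) - 10 ≡ 8. → (15, 8)
add P: (15, 8) + (9, 12). λ = (12 - 8)/(9 - 15) ≡ 4/13 mod 19. 13⁻¹ ≡ 3 (mod 19), so λ ≡ 12.
  x = λ² - 15 - 9 = 144 - 24 ≡ 6; y = λ·(15 - 6) - 8 ≡ 5. → (6, 5)
double: tangent at (6, 5): λ = (3·6² + 8)/(2·5) ≡ 2/10. 10⁻¹ ≡ 2 (mod 19) since 10·2 = 20 ≡ 1, so λ ≡ 2·2 ≡ 4.
  x = λ² - 6 - 6 = 16 - 12 ≡ 4; y = λ·(6 - 4) - 5 ≡ 3. → (4, 3)
add P: (4, 3) + (9, 12). λ = (12 - 3)/(9 - 4) ≡ 9/5 mod 19. 5⁻¹ ≡ 4 (mod 19), so λ ≡ 17.
  x = λ² - 4 - 9 = 289 - 13 ≡ 10; y = λ·(4 - 10) - 3 ≡ 9. → (10, 9)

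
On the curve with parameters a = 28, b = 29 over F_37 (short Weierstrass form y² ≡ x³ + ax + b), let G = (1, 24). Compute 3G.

(17, 33)

Repeated addition: build up to 3G.
2G: tangent at (1, 24): λ = (3·1² + 28)/(2·24) ≡ 31/11. 11⁻¹ ≡ 27 (mod 37), so λ ≡ 31·27 ≡ 23.
  x = λ² - 1 - 1 = 529 - 2 ≡ 9; y = λ·(1 - 9) - 24 ≡ 14. → (9, 14)
3G: (9, 14) + (1, 24). λ = (24 - 14)/(1 - 9) ≡ 10/29 mod 37. 29⁻¹ ≡ 23 (mod 37) since 29·23 = 667 ≡ 1, so λ ≡ 8.
  x = λ² - 9 - 1 = 64 - 10 ≡ 17; y = λ·(9 - 17) - 14 ≡ 33. → (17, 33)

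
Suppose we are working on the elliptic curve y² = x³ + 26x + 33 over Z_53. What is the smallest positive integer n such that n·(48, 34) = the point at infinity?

2P: tangent at (48, 34): λ = (3·48² + 26)/(2·34) ≡ 48/15. 15⁻¹ ≡ 46 (mod 53), so λ ≡ 48·46 ≡ 35.
  x = λ² - 48 - 48 = 1225 - 96 ≡ 16; y = λ·(48 - 16) - 34 ≡ 26. → (16, 26)
3P: (16, 26) + (48, 34). λ = (34 - 26)/(48 - 16) ≡ 8/32 mod 53. 32⁻¹ ≡ 5 (mod 53), so λ ≡ 40.
  x = λ² - 16 - 48 = 1600 - 64 ≡ 52; y = λ·(16 - 52) - 26 ≡ 18. → (52, 18)
4P: (52, 18) + (48, 34). λ = (34 - 18)/(48 - 52) ≡ 16/49 mod 53. 49⁻¹ ≡ 13 (mod 53), so λ ≡ 49.
  x = λ² - 52 - 48 = 2401 - 100 ≡ 22; y = λ·(52 - 22) - 18 ≡ 21. → (22, 21)
5P: (22, 21) + (48, 34). λ = (34 - 21)/(48 - 22) ≡ 13/26 mod 53. 26⁻¹ ≡ 51 (mod 53), so λ ≡ 27.
  x = λ² - 22 - 48 = 729 - 70 ≡ 23; y = λ·(22 - 23) - 21 ≡ 5. → (23, 5)
6P: (23, 5) + (48, 34). λ = (34 - 5)/(48 - 23) ≡ 29/25 mod 53. 25⁻¹ ≡ 17 (mod 53), so λ ≡ 16.
  x = λ² - 23 - 48 = 256 - 71 ≡ 26; y = λ·(23 - 26) - 5 ≡ 0. → (26, 0)
7P: (26, 0) + (48, 34). λ = (34 - 0)/(48 - 26) ≡ 34/22 mod 53. 22⁻¹ ≡ 41 (mod 53) since 22·41 = 902 ≡ 1, so λ ≡ 16.
  x = λ² - 26 - 48 = 256 - 74 ≡ 23; y = λ·(26 - 23) - 0 ≡ 48. → (23, 48)
8P: (23, 48) + (48, 34). λ = (34 - 48)/(48 - 23) ≡ 39/25 mod 53. 25⁻¹ ≡ 17 (mod 53), so λ ≡ 27.
  x = λ² - 23 - 48 = 729 - 71 ≡ 22; y = λ·(23 - 22) - 48 ≡ 32. → (22, 32)
9P: (22, 32) + (48, 34). λ = (34 - 32)/(48 - 22) ≡ 2/26 mod 53. 26⁻¹ ≡ 51 (mod 53), so λ ≡ 49.
  x = λ² - 22 - 48 = 2401 - 70 ≡ 52; y = λ·(22 - 52) - 32 ≡ 35. → (52, 35)
10P: (52, 35) + (48, 34). λ = (34 - 35)/(48 - 52) ≡ 52/49 mod 53. 49⁻¹ ≡ 13 (mod 53) since 49·13 = 637 ≡ 1, so λ ≡ 40.
  x = λ² - 52 - 48 = 1600 - 100 ≡ 16; y = λ·(52 - 16) - 35 ≡ 27. → (16, 27)
11P: (16, 27) + (48, 34). λ = (34 - 27)/(48 - 16) ≡ 7/32 mod 53. 32⁻¹ ≡ 5 (mod 53) since 32·5 = 160 ≡ 1, so λ ≡ 35.
  x = λ² - 16 - 48 = 1225 - 64 ≡ 48; y = λ·(16 - 48) - 27 ≡ 19. → (48, 19)
12P: (48, 19) + (48, 34): same x and y₁ ≡ -y₂, so the sum is the point at infinity.
12P = the point at infinity, so the order is 12.

12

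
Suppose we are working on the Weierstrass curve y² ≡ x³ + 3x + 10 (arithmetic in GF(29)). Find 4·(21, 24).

(5, 11)

Write P = (21, 24).
Double-and-add on 4 = (100)₂. Start with P = (21, 24) for the leading 1-bit.
double: tangent at (21, 24): λ = (3·21² + 3)/(2·24) ≡ 21/19. 19⁻¹ ≡ 26 (mod 29) since 19·26 = 494 ≡ 1, so λ ≡ 21·26 ≡ 24.
  x = λ² - 21 - 21 = 576 - 42 ≡ 12; y = λ·(21 - 12) - 24 ≡ 18. → (12, 18)
double: tangent at (12, 18): λ = (3·12² + 3)/(2·18) ≡ 0/7. 7⁻¹ ≡ 25 (mod 29) since 7·25 = 175 ≡ 1, so λ ≡ 0·25 ≡ 0.
  x = λ² - 12 - 12 = 0 - 24 ≡ 5; y = λ·(12 - 5) - 18 ≡ 11. → (5, 11)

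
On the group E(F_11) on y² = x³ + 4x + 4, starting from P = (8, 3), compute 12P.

Repeated addition: build up to 12P.
2P: tangent at (8, 3): λ = (3·8² + 4)/(2·3) ≡ 9/6. 6⁻¹ ≡ 2 (mod 11) since 6·2 = 12 ≡ 1, so λ ≡ 9·2 ≡ 7.
  x = λ² - 8 - 8 = 49 - 16 ≡ 0; y = λ·(8 - 0) - 3 ≡ 9. → (0, 9)
3P: (0, 9) + (8, 3). λ = (3 - 9)/(8 - 0) ≡ 5/8 mod 11. 8⁻¹ ≡ 7 (mod 11), so λ ≡ 2.
  x = λ² - 0 - 8 = 4 - 8 ≡ 7; y = λ·(0 - 7) - 9 ≡ 10. → (7, 10)
4P: (7, 10) + (8, 3). λ = (3 - 10)/(8 - 7) ≡ 4/1 mod 11. 1⁻¹ ≡ 1 (mod 11), so λ ≡ 4.
  x = λ² - 7 - 8 = 16 - 15 ≡ 1; y = λ·(7 - 1) - 10 ≡ 3. → (1, 3)
5P: (1, 3) + (8, 3). λ = (3 - 3)/(8 - 1) ≡ 0/7 mod 11. 7⁻¹ ≡ 8 (mod 11), so λ ≡ 0.
  x = λ² - 1 - 8 = 0 - 9 ≡ 2; y = λ·(1 - 2) - 3 ≡ 8. → (2, 8)
6P: (2, 8) + (8, 3). λ = (3 - 8)/(8 - 2) ≡ 6/6 mod 11. 6⁻¹ ≡ 2 (mod 11) since 6·2 = 12 ≡ 1, so λ ≡ 1.
  x = λ² - 2 - 8 = 1 - 10 ≡ 2; y = λ·(2 - 2) - 8 ≡ 3. → (2, 3)
7P: (2, 3) + (8, 3). λ = (3 - 3)/(8 - 2) ≡ 0/6 mod 11. 6⁻¹ ≡ 2 (mod 11), so λ ≡ 0.
  x = λ² - 2 - 8 = 0 - 10 ≡ 1; y = λ·(2 - 1) - 3 ≡ 8. → (1, 8)
8P: (1, 8) + (8, 3). λ = (3 - 8)/(8 - 1) ≡ 6/7 mod 11. 7⁻¹ ≡ 8 (mod 11) since 7·8 = 56 ≡ 1, so λ ≡ 4.
  x = λ² - 1 - 8 = 16 - 9 ≡ 7; y = λ·(1 - 7) - 8 ≡ 1. → (7, 1)
9P: (7, 1) + (8, 3). λ = (3 - 1)/(8 - 7) ≡ 2/1 mod 11. 1⁻¹ ≡ 1 (mod 11), so λ ≡ 2.
  x = λ² - 7 - 8 = 4 - 15 ≡ 0; y = λ·(7 - 0) - 1 ≡ 2. → (0, 2)
10P: (0, 2) + (8, 3). λ = (3 - 2)/(8 - 0) ≡ 1/8 mod 11. 8⁻¹ ≡ 7 (mod 11) since 8·7 = 56 ≡ 1, so λ ≡ 7.
  x = λ² - 0 - 8 = 49 - 8 ≡ 8; y = λ·(0 - 8) - 2 ≡ 8. → (8, 8)
11P: (8, 8) + (8, 3): same x and y₁ ≡ -y₂, so the sum is ∞.
12P: ∞ + (8, 3) = (8, 3) (identity).

(8, 3)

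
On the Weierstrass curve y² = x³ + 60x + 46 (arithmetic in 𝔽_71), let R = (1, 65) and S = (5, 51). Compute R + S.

(24, 51)

(1, 65) + (5, 51). λ = (51 - 65)/(5 - 1) ≡ 57/4 mod 71. 4⁻¹ ≡ 18 (mod 71) since 4·18 = 72 ≡ 1, so λ ≡ 32.
  x = λ² - 1 - 5 = 1024 - 6 ≡ 24; y = λ·(1 - 24) - 65 ≡ 51. → (24, 51)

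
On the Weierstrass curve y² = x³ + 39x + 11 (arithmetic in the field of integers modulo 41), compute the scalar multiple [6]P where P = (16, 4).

Repeated addition: build up to 6P.
2P: tangent at (16, 4): λ = (3·16² + 39)/(2·4) ≡ 28/8. 8⁻¹ ≡ 36 (mod 41), so λ ≡ 28·36 ≡ 24.
  x = λ² - 16 - 16 = 576 - 32 ≡ 11; y = λ·(16 - 11) - 4 ≡ 34. → (11, 34)
3P: (11, 34) + (16, 4). λ = (4 - 34)/(16 - 11) ≡ 11/5 mod 41. 5⁻¹ ≡ 33 (mod 41) since 5·33 = 165 ≡ 1, so λ ≡ 35.
  x = λ² - 11 - 16 = 1225 - 27 ≡ 9; y = λ·(11 - 9) - 34 ≡ 36. → (9, 36)
4P: (9, 36) + (16, 4). λ = (4 - 36)/(16 - 9) ≡ 9/7 mod 41. 7⁻¹ ≡ 6 (mod 41), so λ ≡ 13.
  x = λ² - 9 - 16 = 169 - 25 ≡ 21; y = λ·(9 - 21) - 36 ≡ 13. → (21, 13)
5P: (21, 13) + (16, 4). λ = (4 - 13)/(16 - 21) ≡ 32/36 mod 41. 36⁻¹ ≡ 8 (mod 41), so λ ≡ 10.
  x = λ² - 21 - 16 = 100 - 37 ≡ 22; y = λ·(21 - 22) - 13 ≡ 18. → (22, 18)
6P: (22, 18) + (16, 4). λ = (4 - 18)/(16 - 22) ≡ 27/35 mod 41. 35⁻¹ ≡ 34 (mod 41), so λ ≡ 16.
  x = λ² - 22 - 16 = 256 - 38 ≡ 13; y = λ·(22 - 13) - 18 ≡ 3. → (13, 3)

(13, 3)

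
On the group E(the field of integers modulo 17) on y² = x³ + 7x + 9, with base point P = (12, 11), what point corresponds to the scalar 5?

Double-and-add on 5 = (101)₂. Start with P = (12, 11) for the leading 1-bit.
double: tangent at (12, 11): λ = (3·12² + 7)/(2·11) ≡ 14/5. 5⁻¹ ≡ 7 (mod 17), so λ ≡ 14·7 ≡ 13.
  x = λ² - 12 - 12 = 169 - 24 ≡ 9; y = λ·(12 - 9) - 11 ≡ 11. → (9, 11)
double: tangent at (9, 11): λ = (3·9² + 7)/(2·11) ≡ 12/5. 5⁻¹ ≡ 7 (mod 17), so λ ≡ 12·7 ≡ 16.
  x = λ² - 9 - 9 = 256 - 18 ≡ 0; y = λ·(9 - 0) - 11 ≡ 14. → (0, 14)
add P: (0, 14) + (12, 11). λ = (11 - 14)/(12 - 0) ≡ 14/12 mod 17. 12⁻¹ ≡ 10 (mod 17), so λ ≡ 4.
  x = λ² - 0 - 12 = 16 - 12 ≡ 4; y = λ·(0 - 4) - 14 ≡ 4. → (4, 4)

(4, 4)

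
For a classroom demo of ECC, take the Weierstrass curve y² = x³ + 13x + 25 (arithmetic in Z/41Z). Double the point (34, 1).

(18, 8)

tangent at (34, 1): λ = (3·34² + 13)/(2·1) ≡ 37/2. 2⁻¹ ≡ 21 (mod 41), so λ ≡ 37·21 ≡ 39.
  x = λ² - 34 - 34 = 1521 - 68 ≡ 18; y = λ·(34 - 18) - 1 ≡ 8. → (18, 8)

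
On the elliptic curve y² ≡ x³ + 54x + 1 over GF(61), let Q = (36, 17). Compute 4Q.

(54, 16)

Repeated addition: build up to 4Q.
2Q: tangent at (36, 17): λ = (3·36² + 54)/(2·17) ≡ 38/34. 34⁻¹ ≡ 9 (mod 61) since 34·9 = 306 ≡ 1, so λ ≡ 38·9 ≡ 37.
  x = λ² - 36 - 36 = 1369 - 72 ≡ 16; y = λ·(36 - 16) - 17 ≡ 52. → (16, 52)
3Q: (16, 52) + (36, 17). λ = (17 - 52)/(36 - 16) ≡ 26/20 mod 61. 20⁻¹ ≡ 58 (mod 61), so λ ≡ 44.
  x = λ² - 16 - 36 = 1936 - 52 ≡ 54; y = λ·(16 - 54) - 52 ≡ 45. → (54, 45)
4Q: (54, 45) + (36, 17). λ = (17 - 45)/(36 - 54) ≡ 33/43 mod 61. 43⁻¹ ≡ 44 (mod 61) since 43·44 = 1892 ≡ 1, so λ ≡ 49.
  x = λ² - 54 - 36 = 2401 - 90 ≡ 54; y = λ·(54 - 54) - 45 ≡ 16. → (54, 16)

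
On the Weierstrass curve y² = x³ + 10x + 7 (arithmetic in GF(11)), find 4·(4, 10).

(9, 10)

Write Q = (4, 10).
Double-and-add on 4 = (100)₂. Start with Q = (4, 10) for the leading 1-bit.
double: tangent at (4, 10): λ = (3·4² + 10)/(2·10) ≡ 3/9. 9⁻¹ ≡ 5 (mod 11), so λ ≡ 3·5 ≡ 4.
  x = λ² - 4 - 4 = 16 - 8 ≡ 8; y = λ·(4 - 8) - 10 ≡ 7. → (8, 7)
double: tangent at (8, 7): λ = (3·8² + 10)/(2·7) ≡ 4/3. 3⁻¹ ≡ 4 (mod 11), so λ ≡ 4·4 ≡ 5.
  x = λ² - 8 - 8 = 25 - 16 ≡ 9; y = λ·(8 - 9) - 7 ≡ 10. → (9, 10)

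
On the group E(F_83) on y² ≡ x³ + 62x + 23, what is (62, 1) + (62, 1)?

tangent at (62, 1): λ = (3·62² + 62)/(2·1) ≡ 57/2. 2⁻¹ ≡ 42 (mod 83) since 2·42 = 84 ≡ 1, so λ ≡ 57·42 ≡ 70.
  x = λ² - 62 - 62 = 4900 - 124 ≡ 45; y = λ·(62 - 45) - 1 ≡ 27. → (45, 27)

(45, 27)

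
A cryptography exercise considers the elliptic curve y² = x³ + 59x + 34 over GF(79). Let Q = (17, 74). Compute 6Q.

Repeated addition: build up to 6Q.
2Q: tangent at (17, 74): λ = (3·17² + 59)/(2·74) ≡ 57/69. 69⁻¹ ≡ 71 (mod 79) since 69·71 = 4899 ≡ 1, so λ ≡ 57·71 ≡ 18.
  x = λ² - 17 - 17 = 324 - 34 ≡ 53; y = λ·(17 - 53) - 74 ≡ 68. → (53, 68)
3Q: (53, 68) + (17, 74). λ = (74 - 68)/(17 - 53) ≡ 6/43 mod 79. 43⁻¹ ≡ 68 (mod 79) since 43·68 = 2924 ≡ 1, so λ ≡ 13.
  x = λ² - 53 - 17 = 169 - 70 ≡ 20; y = λ·(53 - 20) - 68 ≡ 45. → (20, 45)
4Q: (20, 45) + (17, 74). λ = (74 - 45)/(17 - 20) ≡ 29/76 mod 79. 76⁻¹ ≡ 26 (mod 79), so λ ≡ 43.
  x = λ² - 20 - 17 = 1849 - 37 ≡ 74; y = λ·(20 - 74) - 45 ≡ 3. → (74, 3)
5Q: (74, 3) + (17, 74). λ = (74 - 3)/(17 - 74) ≡ 71/22 mod 79. 22⁻¹ ≡ 18 (mod 79), so λ ≡ 14.
  x = λ² - 74 - 17 = 196 - 91 ≡ 26; y = λ·(74 - 26) - 3 ≡ 37. → (26, 37)
6Q: (26, 37) + (17, 74). λ = (74 - 37)/(17 - 26) ≡ 37/70 mod 79. 70⁻¹ ≡ 35 (mod 79), so λ ≡ 31.
  x = λ² - 26 - 17 = 961 - 43 ≡ 49; y = λ·(26 - 49) - 37 ≡ 40. → (49, 40)

(49, 40)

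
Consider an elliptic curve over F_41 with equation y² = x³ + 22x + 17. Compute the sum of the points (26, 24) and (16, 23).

(15, 14)

(26, 24) + (16, 23). λ = (23 - 24)/(16 - 26) ≡ 40/31 mod 41. 31⁻¹ ≡ 4 (mod 41), so λ ≡ 37.
  x = λ² - 26 - 16 = 1369 - 42 ≡ 15; y = λ·(26 - 15) - 24 ≡ 14. → (15, 14)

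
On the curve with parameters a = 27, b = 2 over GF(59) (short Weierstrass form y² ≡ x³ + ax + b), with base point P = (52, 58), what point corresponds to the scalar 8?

(39, 31)

Double-and-add on 8 = (1000)₂. Start with P = (52, 58) for the leading 1-bit.
double: tangent at (52, 58): λ = (3·52² + 27)/(2·58) ≡ 56/57. 57⁻¹ ≡ 29 (mod 59) since 57·29 = 1653 ≡ 1, so λ ≡ 56·29 ≡ 31.
  x = λ² - 52 - 52 = 961 - 104 ≡ 31; y = λ·(52 - 31) - 58 ≡ 3. → (31, 3)
double: tangent at (31, 3): λ = (3·31² + 27)/(2·3) ≡ 19/6. 6⁻¹ ≡ 10 (mod 59), so λ ≡ 19·10 ≡ 13.
  x = λ² - 31 - 31 = 169 - 62 ≡ 48; y = λ·(31 - 48) - 3 ≡ 12. → (48, 12)
double: tangent at (48, 12): λ = (3·48² + 27)/(2·12) ≡ 36/24. 24⁻¹ ≡ 32 (mod 59), so λ ≡ 36·32 ≡ 31.
  x = λ² - 48 - 48 = 961 - 96 ≡ 39; y = λ·(48 - 39) - 12 ≡ 31. → (39, 31)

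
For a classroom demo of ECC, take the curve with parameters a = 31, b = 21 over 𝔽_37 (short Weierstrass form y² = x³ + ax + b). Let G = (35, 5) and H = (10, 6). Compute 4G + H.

First 4G:
Double-and-add on 4 = (100)₂. Start with G = (35, 5) for the leading 1-bit.
double: tangent at (35, 5): λ = (3·35² + 31)/(2·5) ≡ 6/10. 10⁻¹ ≡ 26 (mod 37), so λ ≡ 6·26 ≡ 8.
  x = λ² - 35 - 35 = 64 - 70 ≡ 31; y = λ·(35 - 31) - 5 ≡ 27. → (31, 27)
double: tangent at (31, 27): λ = (3·31² + 31)/(2·27) ≡ 28/17. 17⁻¹ ≡ 24 (mod 37) since 17·24 = 408 ≡ 1, so λ ≡ 28·24 ≡ 6.
  x = λ² - 31 - 31 = 36 - 62 ≡ 11; y = λ·(31 - 11) - 27 ≡ 19. → (11, 19)
4G = (11, 19).
Finally 4G + H:
(11, 19) + (10, 6). λ = (6 - 19)/(10 - 11) ≡ 24/36 mod 37. 36⁻¹ ≡ 36 (mod 37) since 36·36 = 1296 ≡ 1, so λ ≡ 13.
  x = λ² - 11 - 10 = 169 - 21 ≡ 0; y = λ·(11 - 0) - 19 ≡ 13. → (0, 13)

(0, 13)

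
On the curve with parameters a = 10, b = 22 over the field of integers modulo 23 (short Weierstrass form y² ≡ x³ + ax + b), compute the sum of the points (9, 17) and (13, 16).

(14, 13)

(9, 17) + (13, 16). λ = (16 - 17)/(13 - 9) ≡ 22/4 mod 23. 4⁻¹ ≡ 6 (mod 23), so λ ≡ 17.
  x = λ² - 9 - 13 = 289 - 22 ≡ 14; y = λ·(9 - 14) - 17 ≡ 13. → (14, 13)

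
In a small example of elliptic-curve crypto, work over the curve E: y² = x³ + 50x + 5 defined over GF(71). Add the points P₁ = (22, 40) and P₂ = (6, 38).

(22, 40) + (6, 38). λ = (38 - 40)/(6 - 22) ≡ 69/55 mod 71. 55⁻¹ ≡ 31 (mod 71), so λ ≡ 9.
  x = λ² - 22 - 6 = 81 - 28 ≡ 53; y = λ·(22 - 53) - 40 ≡ 36. → (53, 36)

(53, 36)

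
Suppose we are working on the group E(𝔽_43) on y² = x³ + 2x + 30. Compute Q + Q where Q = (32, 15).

(4, 39)

tangent at (32, 15): λ = (3·32² + 2)/(2·15) ≡ 21/30. 30⁻¹ ≡ 33 (mod 43), so λ ≡ 21·33 ≡ 5.
  x = λ² - 32 - 32 = 25 - 64 ≡ 4; y = λ·(32 - 4) - 15 ≡ 39. → (4, 39)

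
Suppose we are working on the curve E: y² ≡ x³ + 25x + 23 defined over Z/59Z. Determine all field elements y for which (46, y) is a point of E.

x³ + 25x + 23 = 98509 ≡ 38 (mod 59).
38 is a non-residue mod 59; no y exists.

none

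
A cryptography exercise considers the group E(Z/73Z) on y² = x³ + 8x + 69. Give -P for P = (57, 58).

-(57, 58) = (57, -58 mod 73) = (57, 15).

(57, 15)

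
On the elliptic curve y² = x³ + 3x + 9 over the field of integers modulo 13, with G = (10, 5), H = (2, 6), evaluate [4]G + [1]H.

(10, 8)

First 4G:
Double-and-add on 4 = (100)₂. Start with G = (10, 5) for the leading 1-bit.
double: tangent at (10, 5): λ = (3·10² + 3)/(2·5) ≡ 4/10. 10⁻¹ ≡ 4 (mod 13) since 10·4 = 40 ≡ 1, so λ ≡ 4·4 ≡ 3.
  x = λ² - 10 - 10 = 9 - 20 ≡ 2; y = λ·(10 - 2) - 5 ≡ 6. → (2, 6)
double: tangent at (2, 6): λ = (3·2² + 3)/(2·6) ≡ 2/12. 12⁻¹ ≡ 12 (mod 13) since 12·12 = 144 ≡ 1, so λ ≡ 2·12 ≡ 11.
  x = λ² - 2 - 2 = 121 - 4 ≡ 0; y = λ·(2 - 0) - 6 ≡ 3. → (0, 3)
4G = (0, 3).
Finally 4G + H:
(0, 3) + (2, 6). λ = (6 - 3)/(2 - 0) ≡ 3/2 mod 13. 2⁻¹ ≡ 7 (mod 13) since 2·7 = 14 ≡ 1, so λ ≡ 8.
  x = λ² - 0 - 2 = 64 - 2 ≡ 10; y = λ·(0 - 10) - 3 ≡ 8. → (10, 8)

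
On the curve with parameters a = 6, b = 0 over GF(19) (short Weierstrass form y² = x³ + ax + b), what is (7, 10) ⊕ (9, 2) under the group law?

(0, 0)

(7, 10) + (9, 2). λ = (2 - 10)/(9 - 7) ≡ 11/2 mod 19. 2⁻¹ ≡ 10 (mod 19) since 2·10 = 20 ≡ 1, so λ ≡ 15.
  x = λ² - 7 - 9 = 225 - 16 ≡ 0; y = λ·(7 - 0) - 10 ≡ 0. → (0, 0)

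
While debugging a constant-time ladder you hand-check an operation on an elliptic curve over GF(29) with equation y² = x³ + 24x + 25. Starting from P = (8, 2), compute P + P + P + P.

Double-and-add on 4 = (100)₂. Start with P = (8, 2) for the leading 1-bit.
double: tangent at (8, 2): λ = (3·8² + 24)/(2·2) ≡ 13/4. 4⁻¹ ≡ 22 (mod 29), so λ ≡ 13·22 ≡ 25.
  x = λ² - 8 - 8 = 625 - 16 ≡ 0; y = λ·(8 - 0) - 2 ≡ 24. → (0, 24)
double: tangent at (0, 24): λ = (3·0² + 24)/(2·24) ≡ 24/19. 19⁻¹ ≡ 26 (mod 29), so λ ≡ 24·26 ≡ 15.
  x = λ² - 0 - 0 = 225 - 0 ≡ 22; y = λ·(0 - 22) - 24 ≡ 23. → (22, 23)

(22, 23)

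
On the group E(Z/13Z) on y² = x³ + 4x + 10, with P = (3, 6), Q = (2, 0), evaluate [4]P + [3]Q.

First 4P:
Double-and-add on 4 = (100)₂. Start with P = (3, 6) for the leading 1-bit.
double: tangent at (3, 6): λ = (3·3² + 4)/(2·6) ≡ 5/12. 12⁻¹ ≡ 12 (mod 13) since 12·12 = 144 ≡ 1, so λ ≡ 5·12 ≡ 8.
  x = λ² - 3 - 3 = 64 - 6 ≡ 6; y = λ·(3 - 6) - 6 ≡ 9. → (6, 9)
double: tangent at (6, 9): λ = (3·6² + 4)/(2·9) ≡ 8/5. 5⁻¹ ≡ 8 (mod 13) since 5·8 = 40 ≡ 1, so λ ≡ 8·8 ≡ 12.
  x = λ² - 6 - 6 = 144 - 12 ≡ 2; y = λ·(6 - 2) - 9 ≡ 0. → (2, 0)
4P = (2, 0).
Next 3Q:
Repeated addition: build up to 3Q.
2Q: (2, 0) + (2, 0): same x and y₁ ≡ -y₂, so the sum is O.
3Q: O + (2, 0) = (2, 0) (identity).
3Q = (2, 0).
Finally 4P + 3Q:
(2, 0) + (2, 0): same x and y₁ ≡ -y₂, so the sum is O.

O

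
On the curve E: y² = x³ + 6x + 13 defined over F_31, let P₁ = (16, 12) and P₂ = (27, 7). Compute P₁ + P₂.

(16, 12) + (27, 7). λ = (7 - 12)/(27 - 16) ≡ 26/11 mod 31. 11⁻¹ ≡ 17 (mod 31) since 11·17 = 187 ≡ 1, so λ ≡ 8.
  x = λ² - 16 - 27 = 64 - 43 ≡ 21; y = λ·(16 - 21) - 12 ≡ 10. → (21, 10)

(21, 10)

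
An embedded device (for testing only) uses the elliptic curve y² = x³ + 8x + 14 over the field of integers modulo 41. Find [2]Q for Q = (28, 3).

tangent at (28, 3): λ = (3·28² + 8)/(2·3) ≡ 23/6. 6⁻¹ ≡ 7 (mod 41) since 6·7 = 42 ≡ 1, so λ ≡ 23·7 ≡ 38.
  x = λ² - 28 - 28 = 1444 - 56 ≡ 35; y = λ·(28 - 35) - 3 ≡ 18. → (35, 18)

(35, 18)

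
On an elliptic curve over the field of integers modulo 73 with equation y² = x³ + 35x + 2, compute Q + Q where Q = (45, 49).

tangent at (45, 49): λ = (3·45² + 35)/(2·49) ≡ 51/25. 25⁻¹ ≡ 38 (mod 73) since 25·38 = 950 ≡ 1, so λ ≡ 51·38 ≡ 40.
  x = λ² - 45 - 45 = 1600 - 90 ≡ 50; y = λ·(45 - 50) - 49 ≡ 43. → (50, 43)

(50, 43)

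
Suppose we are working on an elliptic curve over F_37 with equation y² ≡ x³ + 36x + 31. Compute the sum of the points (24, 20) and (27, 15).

(24, 20) + (27, 15). λ = (15 - 20)/(27 - 24) ≡ 32/3 mod 37. 3⁻¹ ≡ 25 (mod 37), so λ ≡ 23.
  x = λ² - 24 - 27 = 529 - 51 ≡ 34; y = λ·(24 - 34) - 20 ≡ 9. → (34, 9)

(34, 9)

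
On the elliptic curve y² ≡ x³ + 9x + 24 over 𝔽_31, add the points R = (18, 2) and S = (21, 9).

(25, 23)

(18, 2) + (21, 9). λ = (9 - 2)/(21 - 18) ≡ 7/3 mod 31. 3⁻¹ ≡ 21 (mod 31), so λ ≡ 23.
  x = λ² - 18 - 21 = 529 - 39 ≡ 25; y = λ·(18 - 25) - 2 ≡ 23. → (25, 23)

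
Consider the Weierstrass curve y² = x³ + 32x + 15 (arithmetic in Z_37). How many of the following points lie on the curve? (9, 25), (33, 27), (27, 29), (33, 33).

2

(9, 25): 25² ≡ 33, rhs ≡ 33 → on.
(33, 27): 27² ≡ 26, rhs ≡ 8 → off.
(27, 29): 29² ≡ 27, rhs ≡ 27 → on.
(33, 33): 33² ≡ 16, rhs ≡ 8 → off.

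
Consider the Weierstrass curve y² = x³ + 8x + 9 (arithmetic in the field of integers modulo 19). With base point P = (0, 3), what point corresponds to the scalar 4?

(18, 0)

Double-and-add on 4 = (100)₂. Start with P = (0, 3) for the leading 1-bit.
double: tangent at (0, 3): λ = (3·0² + 8)/(2·3) ≡ 8/6. 6⁻¹ ≡ 16 (mod 19), so λ ≡ 8·16 ≡ 14.
  x = λ² - 0 - 0 = 196 - 0 ≡ 6; y = λ·(0 - 6) - 3 ≡ 8. → (6, 8)
double: tangent at (6, 8): λ = (3·6² + 8)/(2·8) ≡ 2/16. 16⁻¹ ≡ 6 (mod 19), so λ ≡ 2·6 ≡ 12.
  x = λ² - 6 - 6 = 144 - 12 ≡ 18; y = λ·(6 - 18) - 8 ≡ 0. → (18, 0)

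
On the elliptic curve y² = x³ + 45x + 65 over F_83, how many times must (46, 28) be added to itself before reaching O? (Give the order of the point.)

2P: tangent at (46, 28): λ = (3·46² + 45)/(2·28) ≡ 2/56. 56⁻¹ ≡ 43 (mod 83), so λ ≡ 2·43 ≡ 3.
  x = λ² - 46 - 46 = 9 - 92 ≡ 0; y = λ·(46 - 0) - 28 ≡ 27. → (0, 27)
3P: (0, 27) + (46, 28). λ = (28 - 27)/(46 - 0) ≡ 1/46 mod 83. 46⁻¹ ≡ 74 (mod 83), so λ ≡ 74.
  x = λ² - 0 - 46 = 5476 - 46 ≡ 35; y = λ·(0 - 35) - 27 ≡ 39. → (35, 39)
4P: (35, 39) + (46, 28). λ = (28 - 39)/(46 - 35) ≡ 72/11 mod 83. 11⁻¹ ≡ 68 (mod 83), so λ ≡ 82.
  x = λ² - 35 - 46 = 6724 - 81 ≡ 3; y = λ·(35 - 3) - 39 ≡ 12. → (3, 12)
5P: (3, 12) + (46, 28). λ = (28 - 12)/(46 - 3) ≡ 16/43 mod 83. 43⁻¹ ≡ 56 (mod 83), so λ ≡ 66.
  x = λ² - 3 - 46 = 4356 - 49 ≡ 74; y = λ·(3 - 74) - 12 ≡ 33. → (74, 33)
6P: (74, 33) + (46, 28). λ = (28 - 33)/(46 - 74) ≡ 78/55 mod 83. 55⁻¹ ≡ 80 (mod 83) since 55·80 = 4400 ≡ 1, so λ ≡ 15.
  x = λ² - 74 - 46 = 225 - 120 ≡ 22; y = λ·(74 - 22) - 33 ≡ 0. → (22, 0)
7P: (22, 0) + (46, 28). λ = (28 - 0)/(46 - 22) ≡ 28/24 mod 83. 24⁻¹ ≡ 45 (mod 83) since 24·45 = 1080 ≡ 1, so λ ≡ 15.
  x = λ² - 22 - 46 = 225 - 68 ≡ 74; y = λ·(22 - 74) - 0 ≡ 50. → (74, 50)
8P: (74, 50) + (46, 28). λ = (28 - 50)/(46 - 74) ≡ 61/55 mod 83. 55⁻¹ ≡ 80 (mod 83), so λ ≡ 66.
  x = λ² - 74 - 46 = 4356 - 120 ≡ 3; y = λ·(74 - 3) - 50 ≡ 71. → (3, 71)
9P: (3, 71) + (46, 28). λ = (28 - 71)/(46 - 3) ≡ 40/43 mod 83. 43⁻¹ ≡ 56 (mod 83) since 43·56 = 2408 ≡ 1, so λ ≡ 82.
  x = λ² - 3 - 46 = 6724 - 49 ≡ 35; y = λ·(3 - 35) - 71 ≡ 44. → (35, 44)
10P: (35, 44) + (46, 28). λ = (28 - 44)/(46 - 35) ≡ 67/11 mod 83. 11⁻¹ ≡ 68 (mod 83), so λ ≡ 74.
  x = λ² - 35 - 46 = 5476 - 81 ≡ 0; y = λ·(35 - 0) - 44 ≡ 56. → (0, 56)
11P: (0, 56) + (46, 28). λ = (28 - 56)/(46 - 0) ≡ 55/46 mod 83. 46⁻¹ ≡ 74 (mod 83) since 46·74 = 3404 ≡ 1, so λ ≡ 3.
  x = λ² - 0 - 46 = 9 - 46 ≡ 46; y = λ·(0 - 46) - 56 ≡ 55. → (46, 55)
12P: (46, 55) + (46, 28): same x and y₁ ≡ -y₂, so the sum is O.
12P = O, so the order is 12.

12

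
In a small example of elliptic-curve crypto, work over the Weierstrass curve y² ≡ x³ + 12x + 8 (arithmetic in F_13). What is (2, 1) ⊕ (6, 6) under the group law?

(2, 1) + (6, 6). λ = (6 - 1)/(6 - 2) ≡ 5/4 mod 13. 4⁻¹ ≡ 10 (mod 13), so λ ≡ 11.
  x = λ² - 2 - 6 = 121 - 8 ≡ 9; y = λ·(2 - 9) - 1 ≡ 0. → (9, 0)

(9, 0)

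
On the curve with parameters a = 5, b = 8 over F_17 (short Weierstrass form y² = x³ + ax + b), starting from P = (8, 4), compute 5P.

Double-and-add on 5 = (101)₂. Start with P = (8, 4) for the leading 1-bit.
double: tangent at (8, 4): λ = (3·8² + 5)/(2·4) ≡ 10/8. 8⁻¹ ≡ 15 (mod 17) since 8·15 = 120 ≡ 1, so λ ≡ 10·15 ≡ 14.
  x = λ² - 8 - 8 = 196 - 16 ≡ 10; y = λ·(8 - 10) - 4 ≡ 2. → (10, 2)
double: tangent at (10, 2): λ = (3·10² + 5)/(2·2) ≡ 16/4. 4⁻¹ ≡ 13 (mod 17), so λ ≡ 16·13 ≡ 4.
  x = λ² - 10 - 10 = 16 - 20 ≡ 13; y = λ·(10 - 13) - 2 ≡ 3. → (13, 3)
add P: (13, 3) + (8, 4). λ = (4 - 3)/(8 - 13) ≡ 1/12 mod 17. 12⁻¹ ≡ 10 (mod 17), so λ ≡ 10.
  x = λ² - 13 - 8 = 100 - 21 ≡ 11; y = λ·(13 - 11) - 3 ≡ 0. → (11, 0)

(11, 0)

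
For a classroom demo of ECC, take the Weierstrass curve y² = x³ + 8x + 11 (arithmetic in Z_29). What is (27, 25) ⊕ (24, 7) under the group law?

(27, 25) + (24, 7). λ = (7 - 25)/(24 - 27) ≡ 11/26 mod 29. 26⁻¹ ≡ 19 (mod 29) since 26·19 = 494 ≡ 1, so λ ≡ 6.
  x = λ² - 27 - 24 = 36 - 51 ≡ 14; y = λ·(27 - 14) - 25 ≡ 24. → (14, 24)

(14, 24)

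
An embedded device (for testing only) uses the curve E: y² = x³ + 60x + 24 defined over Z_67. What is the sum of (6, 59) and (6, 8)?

O

The two points share x = 6 and their y-coordinates satisfy 59 + 8 ≡ 0 (mod 67), so they are inverses. Their sum is 𝒪.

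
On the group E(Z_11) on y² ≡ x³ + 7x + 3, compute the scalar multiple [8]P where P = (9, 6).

Repeated addition: build up to 8P.
2P: tangent at (9, 6): λ = (3·9² + 7)/(2·6) ≡ 8/1. 1⁻¹ ≡ 1 (mod 11), so λ ≡ 8·1 ≡ 8.
  x = λ² - 9 - 9 = 64 - 18 ≡ 2; y = λ·(9 - 2) - 6 ≡ 6. → (2, 6)
3P: (2, 6) + (9, 6). λ = (6 - 6)/(9 - 2) ≡ 0/7 mod 11. 7⁻¹ ≡ 8 (mod 11) since 7·8 = 56 ≡ 1, so λ ≡ 0.
  x = λ² - 2 - 9 = 0 - 11 ≡ 0; y = λ·(2 - 0) - 6 ≡ 5. → (0, 5)
4P: (0, 5) + (9, 6). λ = (6 - 5)/(9 - 0) ≡ 1/9 mod 11. 9⁻¹ ≡ 5 (mod 11), so λ ≡ 5.
  x = λ² - 0 - 9 = 25 - 9 ≡ 5; y = λ·(0 - 5) - 5 ≡ 3. → (5, 3)
5P: (5, 3) + (9, 6). λ = (6 - 3)/(9 - 5) ≡ 3/4 mod 11. 4⁻¹ ≡ 3 (mod 11) since 4·3 = 12 ≡ 1, so λ ≡ 9.
  x = λ² - 5 - 9 = 81 - 14 ≡ 1; y = λ·(5 - 1) - 3 ≡ 0. → (1, 0)
6P: (1, 0) + (9, 6). λ = (6 - 0)/(9 - 1) ≡ 6/8 mod 11. 8⁻¹ ≡ 7 (mod 11) since 8·7 = 56 ≡ 1, so λ ≡ 9.
  x = λ² - 1 - 9 = 81 - 10 ≡ 5; y = λ·(1 - 5) - 0 ≡ 8. → (5, 8)
7P: (5, 8) + (9, 6). λ = (6 - 8)/(9 - 5) ≡ 9/4 mod 11. 4⁻¹ ≡ 3 (mod 11) since 4·3 = 12 ≡ 1, so λ ≡ 5.
  x = λ² - 5 - 9 = 25 - 14 ≡ 0; y = λ·(5 - 0) - 8 ≡ 6. → (0, 6)
8P: (0, 6) + (9, 6). λ = (6 - 6)/(9 - 0) ≡ 0/9 mod 11. 9⁻¹ ≡ 5 (mod 11) since 9·5 = 45 ≡ 1, so λ ≡ 0.
  x = λ² - 0 - 9 = 0 - 9 ≡ 2; y = λ·(0 - 2) - 6 ≡ 5. → (2, 5)

(2, 5)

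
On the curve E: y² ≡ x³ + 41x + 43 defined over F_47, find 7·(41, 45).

Write G = (41, 45).
Repeated addition: build up to 7G.
2G: tangent at (41, 45): λ = (3·41² + 41)/(2·45) ≡ 8/43. 43⁻¹ ≡ 35 (mod 47), so λ ≡ 8·35 ≡ 45.
  x = λ² - 41 - 41 = 2025 - 82 ≡ 16; y = λ·(41 - 16) - 45 ≡ 46. → (16, 46)
3G: (16, 46) + (41, 45). λ = (45 - 46)/(41 - 16) ≡ 46/25 mod 47. 25⁻¹ ≡ 32 (mod 47) since 25·32 = 800 ≡ 1, so λ ≡ 15.
  x = λ² - 16 - 41 = 225 - 57 ≡ 27; y = λ·(16 - 27) - 46 ≡ 24. → (27, 24)
4G: (27, 24) + (41, 45). λ = (45 - 24)/(41 - 27) ≡ 21/14 mod 47. 14⁻¹ ≡ 37 (mod 47), so λ ≡ 25.
  x = λ² - 27 - 41 = 625 - 68 ≡ 40; y = λ·(27 - 40) - 24 ≡ 27. → (40, 27)
5G: (40, 27) + (41, 45). λ = (45 - 27)/(41 - 40) ≡ 18/1 mod 47. 1⁻¹ ≡ 1 (mod 47), so λ ≡ 18.
  x = λ² - 40 - 41 = 324 - 81 ≡ 8; y = λ·(40 - 8) - 27 ≡ 32. → (8, 32)
6G: (8, 32) + (41, 45). λ = (45 - 32)/(41 - 8) ≡ 13/33 mod 47. 33⁻¹ ≡ 10 (mod 47) since 33·10 = 330 ≡ 1, so λ ≡ 36.
  x = λ² - 8 - 41 = 1296 - 49 ≡ 25; y = λ·(8 - 25) - 32 ≡ 14. → (25, 14)
7G: (25, 14) + (41, 45). λ = (45 - 14)/(41 - 25) ≡ 31/16 mod 47. 16⁻¹ ≡ 3 (mod 47), so λ ≡ 46.
  x = λ² - 25 - 41 = 2116 - 66 ≡ 29; y = λ·(25 - 29) - 14 ≡ 37. → (29, 37)

(29, 37)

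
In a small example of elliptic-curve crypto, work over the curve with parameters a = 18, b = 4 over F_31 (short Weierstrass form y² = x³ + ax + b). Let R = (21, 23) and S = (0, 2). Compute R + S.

(11, 18)

(21, 23) + (0, 2). λ = (2 - 23)/(0 - 21) ≡ 10/10 mod 31. 10⁻¹ ≡ 28 (mod 31) since 10·28 = 280 ≡ 1, so λ ≡ 1.
  x = λ² - 21 - 0 = 1 - 21 ≡ 11; y = λ·(21 - 11) - 23 ≡ 18. → (11, 18)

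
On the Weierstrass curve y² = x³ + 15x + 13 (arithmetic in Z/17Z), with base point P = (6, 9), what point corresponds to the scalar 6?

Double-and-add on 6 = (110)₂. Start with P = (6, 9) for the leading 1-bit.
double: tangent at (6, 9): λ = (3·6² + 15)/(2·9) ≡ 4/1. 1⁻¹ ≡ 1 (mod 17), so λ ≡ 4·1 ≡ 4.
  x = λ² - 6 - 6 = 16 - 12 ≡ 4; y = λ·(6 - 4) - 9 ≡ 16. → (4, 16)
add P: (4, 16) + (6, 9). λ = (9 - 16)/(6 - 4) ≡ 10/2 mod 17. 2⁻¹ ≡ 9 (mod 17), so λ ≡ 5.
  x = λ² - 4 - 6 = 25 - 10 ≡ 15; y = λ·(4 - 15) - 16 ≡ 14. → (15, 14)
double: tangent at (15, 14): λ = (3·15² + 15)/(2·14) ≡ 10/11. 11⁻¹ ≡ 14 (mod 17) since 11·14 = 154 ≡ 1, so λ ≡ 10·14 ≡ 4.
  x = λ² - 15 - 15 = 16 - 30 ≡ 3; y = λ·(15 - 3) - 14 ≡ 0. → (3, 0)

(3, 0)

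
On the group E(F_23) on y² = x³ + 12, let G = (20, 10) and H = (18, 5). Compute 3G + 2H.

(20, 13)

First 3G:
Repeated addition: build up to 3G.
2G: tangent at (20, 10): λ = (3·20² + 0)/(2·10) ≡ 4/20. 20⁻¹ ≡ 15 (mod 23), so λ ≡ 4·15 ≡ 14.
  x = λ² - 20 - 20 = 196 - 40 ≡ 18; y = λ·(20 - 18) - 10 ≡ 18. → (18, 18)
3G: (18, 18) + (20, 10). λ = (10 - 18)/(20 - 18) ≡ 15/2 mod 23. 2⁻¹ ≡ 12 (mod 23) since 2·12 = 24 ≡ 1, so λ ≡ 19.
  x = λ² - 18 - 20 = 361 - 38 ≡ 1; y = λ·(18 - 1) - 18 ≡ 6. → (1, 6)
3G = (1, 6).
Next 2H:
Repeated addition: build up to 2H.
2H: tangent at (18, 5): λ = (3·18² + 0)/(2·5) ≡ 6/10. 10⁻¹ ≡ 7 (mod 23) since 10·7 = 70 ≡ 1, so λ ≡ 6·7 ≡ 19.
  x = λ² - 18 - 18 = 361 - 36 ≡ 3; y = λ·(18 - 3) - 5 ≡ 4. → (3, 4)
2H = (3, 4).
Finally 3G + 2H:
(1, 6) + (3, 4). λ = (4 - 6)/(3 - 1) ≡ 21/2 mod 23. 2⁻¹ ≡ 12 (mod 23), so λ ≡ 22.
  x = λ² - 1 - 3 = 484 - 4 ≡ 20; y = λ·(1 - 20) - 6 ≡ 13. → (20, 13)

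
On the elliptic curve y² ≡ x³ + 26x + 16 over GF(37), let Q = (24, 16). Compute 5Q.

Double-and-add on 5 = (101)₂. Start with Q = (24, 16) for the leading 1-bit.
double: tangent at (24, 16): λ = (3·24² + 26)/(2·16) ≡ 15/32. 32⁻¹ ≡ 22 (mod 37) since 32·22 = 704 ≡ 1, so λ ≡ 15·22 ≡ 34.
  x = λ² - 24 - 24 = 1156 - 48 ≡ 35; y = λ·(24 - 35) - 16 ≡ 17. → (35, 17)
double: tangent at (35, 17): λ = (3·35² + 26)/(2·17) ≡ 1/34. 34⁻¹ ≡ 12 (mod 37) since 34·12 = 408 ≡ 1, so λ ≡ 1·12 ≡ 12.
  x = λ² - 35 - 35 = 144 - 70 ≡ 0; y = λ·(35 - 0) - 17 ≡ 33. → (0, 33)
add Q: (0, 33) + (24, 16). λ = (16 - 33)/(24 - 0) ≡ 20/24 mod 37. 24⁻¹ ≡ 17 (mod 37), so λ ≡ 7.
  x = λ² - 0 - 24 = 49 - 24 ≡ 25; y = λ·(0 - 25) - 33 ≡ 14. → (25, 14)

(25, 14)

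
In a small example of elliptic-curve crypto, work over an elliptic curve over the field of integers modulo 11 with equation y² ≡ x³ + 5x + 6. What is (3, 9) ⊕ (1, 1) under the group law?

(3, 9) + (1, 1). λ = (1 - 9)/(1 - 3) ≡ 3/9 mod 11. 9⁻¹ ≡ 5 (mod 11) since 9·5 = 45 ≡ 1, so λ ≡ 4.
  x = λ² - 3 - 1 = 16 - 4 ≡ 1; y = λ·(3 - 1) - 9 ≡ 10. → (1, 10)

(1, 10)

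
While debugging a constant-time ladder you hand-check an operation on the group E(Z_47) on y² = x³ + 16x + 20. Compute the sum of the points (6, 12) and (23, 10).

(6, 12) + (23, 10). λ = (10 - 12)/(23 - 6) ≡ 45/17 mod 47. 17⁻¹ ≡ 36 (mod 47) since 17·36 = 612 ≡ 1, so λ ≡ 22.
  x = λ² - 6 - 23 = 484 - 29 ≡ 32; y = λ·(6 - 32) - 12 ≡ 27. → (32, 27)

(32, 27)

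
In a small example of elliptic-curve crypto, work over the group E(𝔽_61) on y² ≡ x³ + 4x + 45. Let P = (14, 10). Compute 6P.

(16, 22)

Double-and-add on 6 = (110)₂. Start with P = (14, 10) for the leading 1-bit.
double: tangent at (14, 10): λ = (3·14² + 4)/(2·10) ≡ 43/20. 20⁻¹ ≡ 58 (mod 61) since 20·58 = 1160 ≡ 1, so λ ≡ 43·58 ≡ 54.
  x = λ² - 14 - 14 = 2916 - 28 ≡ 21; y = λ·(14 - 21) - 10 ≡ 39. → (21, 39)
add P: (21, 39) + (14, 10). λ = (10 - 39)/(14 - 21) ≡ 32/54 mod 61. 54⁻¹ ≡ 26 (mod 61), so λ ≡ 39.
  x = λ² - 21 - 14 = 1521 - 35 ≡ 22; y = λ·(21 - 22) - 39 ≡ 44. → (22, 44)
double: tangent at (22, 44): λ = (3·22² + 4)/(2·44) ≡ 53/27. 27⁻¹ ≡ 52 (mod 61) since 27·52 = 1404 ≡ 1, so λ ≡ 53·52 ≡ 11.
  x = λ² - 22 - 22 = 121 - 44 ≡ 16; y = λ·(22 - 16) - 44 ≡ 22. → (16, 22)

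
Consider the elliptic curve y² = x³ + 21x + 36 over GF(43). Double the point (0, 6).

tangent at (0, 6): λ = (3·0² + 21)/(2·6) ≡ 21/12. 12⁻¹ ≡ 18 (mod 43), so λ ≡ 21·18 ≡ 34.
  x = λ² - 0 - 0 = 1156 - 0 ≡ 38; y = λ·(0 - 38) - 6 ≡ 35. → (38, 35)

(38, 35)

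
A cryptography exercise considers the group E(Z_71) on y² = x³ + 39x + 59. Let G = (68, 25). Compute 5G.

Repeated addition: build up to 5G.
2G: tangent at (68, 25): λ = (3·68² + 39)/(2·25) ≡ 66/50. 50⁻¹ ≡ 27 (mod 71), so λ ≡ 66·27 ≡ 7.
  x = λ² - 68 - 68 = 49 - 136 ≡ 55; y = λ·(68 - 55) - 25 ≡ 66. → (55, 66)
3G: (55, 66) + (68, 25). λ = (25 - 66)/(68 - 55) ≡ 30/13 mod 71. 13⁻¹ ≡ 11 (mod 71), so λ ≡ 46.
  x = λ² - 55 - 68 = 2116 - 123 ≡ 5; y = λ·(55 - 5) - 66 ≡ 33. → (5, 33)
4G: (5, 33) + (68, 25). λ = (25 - 33)/(68 - 5) ≡ 63/63 mod 71. 63⁻¹ ≡ 62 (mod 71), so λ ≡ 1.
  x = λ² - 5 - 68 = 1 - 73 ≡ 70; y = λ·(5 - 70) - 33 ≡ 44. → (70, 44)
5G: (70, 44) + (68, 25). λ = (25 - 44)/(68 - 70) ≡ 52/69 mod 71. 69⁻¹ ≡ 35 (mod 71), so λ ≡ 45.
  x = λ² - 70 - 68 = 2025 - 138 ≡ 41; y = λ·(70 - 41) - 44 ≡ 54. → (41, 54)

(41, 54)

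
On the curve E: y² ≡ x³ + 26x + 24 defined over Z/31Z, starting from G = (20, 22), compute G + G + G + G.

O

Double-and-add on 4 = (100)₂. Start with G = (20, 22) for the leading 1-bit.
double: tangent at (20, 22): λ = (3·20² + 26)/(2·22) ≡ 17/13. 13⁻¹ ≡ 12 (mod 31) since 13·12 = 156 ≡ 1, so λ ≡ 17·12 ≡ 18.
  x = λ² - 20 - 20 = 324 - 40 ≡ 5; y = λ·(20 - 5) - 22 ≡ 0. → (5, 0)
double: (5, 0) + (5, 0): same x and y₁ ≡ -y₂, so the sum is 𝒪.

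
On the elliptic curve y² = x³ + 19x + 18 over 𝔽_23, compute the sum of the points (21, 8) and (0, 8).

(21, 8) + (0, 8). λ = (8 - 8)/(0 - 21) ≡ 0/2 mod 23. 2⁻¹ ≡ 12 (mod 23), so λ ≡ 0.
  x = λ² - 21 - 0 = 0 - 21 ≡ 2; y = λ·(21 - 2) - 8 ≡ 15. → (2, 15)

(2, 15)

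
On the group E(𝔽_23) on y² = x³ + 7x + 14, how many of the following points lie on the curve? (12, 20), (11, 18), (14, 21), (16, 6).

(12, 20): 20² ≡ 9, rhs ≡ 9 → on.
(11, 18): 18² ≡ 2, rhs ≡ 19 → off.
(14, 21): 21² ≡ 4, rhs ≡ 4 → on.
(16, 6): 6² ≡ 13, rhs ≡ 13 → on.

3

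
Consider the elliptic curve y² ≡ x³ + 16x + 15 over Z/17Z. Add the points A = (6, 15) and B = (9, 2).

(0, 10)

(6, 15) + (9, 2). λ = (2 - 15)/(9 - 6) ≡ 4/3 mod 17. 3⁻¹ ≡ 6 (mod 17) since 3·6 = 18 ≡ 1, so λ ≡ 7.
  x = λ² - 6 - 9 = 49 - 15 ≡ 0; y = λ·(6 - 0) - 15 ≡ 10. → (0, 10)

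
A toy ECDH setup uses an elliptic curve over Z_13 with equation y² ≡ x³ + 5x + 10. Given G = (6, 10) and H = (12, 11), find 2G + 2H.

First 2G:
Repeated addition: build up to 2G.
2G: tangent at (6, 10): λ = (3·6² + 5)/(2·10) ≡ 9/7. 7⁻¹ ≡ 2 (mod 13), so λ ≡ 9·2 ≡ 5.
  x = λ² - 6 - 6 = 25 - 12 ≡ 0; y = λ·(6 - 0) - 10 ≡ 7. → (0, 7)
2G = (0, 7).
Next 2H:
Repeated addition: build up to 2H.
2H: tangent at (12, 11): λ = (3·12² + 5)/(2·11) ≡ 8/9. 9⁻¹ ≡ 3 (mod 13) since 9·3 = 27 ≡ 1, so λ ≡ 8·3 ≡ 11.
  x = λ² - 12 - 12 = 121 - 24 ≡ 6; y = λ·(12 - 6) - 11 ≡ 3. → (6, 3)
2H = (6, 3).
Finally 2G + 2H:
(0, 7) + (6, 3). λ = (3 - 7)/(6 - 0) ≡ 9/6 mod 13. 6⁻¹ ≡ 11 (mod 13), so λ ≡ 8.
  x = λ² - 0 - 6 = 64 - 6 ≡ 6; y = λ·(0 - 6) - 7 ≡ 10. → (6, 10)

(6, 10)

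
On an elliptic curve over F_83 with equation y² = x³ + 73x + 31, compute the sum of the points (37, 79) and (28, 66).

(58, 29)

(37, 79) + (28, 66). λ = (66 - 79)/(28 - 37) ≡ 70/74 mod 83. 74⁻¹ ≡ 46 (mod 83) since 74·46 = 3404 ≡ 1, so λ ≡ 66.
  x = λ² - 37 - 28 = 4356 - 65 ≡ 58; y = λ·(37 - 58) - 79 ≡ 29. → (58, 29)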